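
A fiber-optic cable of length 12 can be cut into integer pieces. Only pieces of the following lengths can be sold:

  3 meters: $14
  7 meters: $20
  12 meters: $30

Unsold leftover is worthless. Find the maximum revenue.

Consider every possible first cut. f[k] is the best of p[i]+f[k−i] over all sellable i≤k.
f[1] = 0
f[2] = 0
f[3] = 14
f[4] = 14
f[5] = 14
f[6] = 28  (first piece 3, then f[3]=14)
f[7] = max(14+14, 20+0) = 28
f[8] = max(14+14, 20+0) = 28
f[9] = max(14+28, 20+0) = 42
f[10] = max(14+28, 20+14) = 42
f[11] = max(14+28, 20+14) = 42
f[12] = max(14+42, 20+14, 30+0) = 56
One optimal cutting: 3 + 3 + 3 + 3 → $56.

56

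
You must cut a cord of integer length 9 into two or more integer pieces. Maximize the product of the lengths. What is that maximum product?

Fill prod[k] for k=2..9: at each k try every first piece i and multiply by the better of (k−i) uncut or prod[k−i].
Small cases: prod[2]=1, prod[3]=2, prod[4]=4.
prod[5] = max(1·4, 2·3, 3·2, 4·1) = 6
prod[6] = max(1·6, 2·4, 3·3, 4·2, 5·1) = 9
prod[7] = max(1·9, 2·6, 3·4, 4·3, 5·2, 6·1) = 12
prod[8] = max(1·12, 2·9, 3·6, …, 6·2, 7·1) = 18
prod[9] = max(1·18, 2·12, 3·9, …, 7·2, 8·1) = 27
One optimal split: 3 + 3 + 3; product 3·3·3 = 27.

27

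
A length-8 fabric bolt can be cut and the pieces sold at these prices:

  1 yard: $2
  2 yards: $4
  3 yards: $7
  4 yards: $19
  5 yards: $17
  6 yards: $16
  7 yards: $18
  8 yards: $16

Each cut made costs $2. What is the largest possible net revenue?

36

Build net[k] bottom-up: net[k] = max over allowed piece i of (p[i] + net[k−i]) − 2 per cut.
net[1] = 2
net[2] = max(2+2-2, 4+0) = 4
net[3] = max(2+4-2, 4+2-2, 7+0) = 7
net[4] = max(2+7-2, 4+4-2, 7+2-2, 19+0) = 19
net[5] = max(2+19-2, 4+7-2, 7+4-2, 19+2-2, 17+0) = 19
net[6] = max(2+19-2, 4+19-2, 7+7-2, 19+4-2, 17+2-2, 16+0) = 21
net[7] = max(2+21-2, 4+19-2, 7+19-2, …, 16+2-2, 18+0) = 24
net[8] = max(2+24-2, 4+21-2, 7+19-2, …, 18+2-2, 16+0) = 36
One optimal plan: pieces 4 + 4 (1 cut) → $38 − $2 = $36.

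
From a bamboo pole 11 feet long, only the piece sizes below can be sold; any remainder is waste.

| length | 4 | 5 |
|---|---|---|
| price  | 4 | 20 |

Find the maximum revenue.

40

Let f[k] be the best obtainable value from length k. For each k, try every first piece i and keep the best of price[i] + f[k−i].
f[1] = 0
f[2] = 0
f[3] = 0
f[4] = 4
f[5] = 20
f[6] = 20
f[7] = 20
f[8] = 20
f[9] = 24  (first piece 4, then f[5]=20)
f[10] = 40  (first piece 5, then f[5]=20)
f[11] = 40
One optimal cutting: pieces 5 + 5 with 1 foot of scrap → $40.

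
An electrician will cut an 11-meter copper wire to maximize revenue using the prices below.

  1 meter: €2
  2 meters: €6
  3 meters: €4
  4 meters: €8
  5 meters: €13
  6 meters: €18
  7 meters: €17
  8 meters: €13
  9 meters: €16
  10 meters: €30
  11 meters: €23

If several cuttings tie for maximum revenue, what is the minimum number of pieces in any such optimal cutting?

Build r[k] bottom-up: r[k] = max over allowed piece i of (p[i] + r[k−i]).
r[1] = 2
r[2] = max(2+2, 6+0) = 6
r[3] = max(2+6, 6+2, 4+0) = 8
r[4] = max(2+8, 6+6, 4+2, 8+0) = 12
r[5] = max(2+12, 6+8, 4+6, 8+2, 13+0) = 14
r[6] = max(2+14, 6+12, 4+8, 8+6, 13+2, 18+0) = 18
r[7] = max(2+18, 6+14, 4+12, …, 18+2, 17+0) = 20
r[8] = max(2+20, 6+18, 4+14, …, 17+2, 13+0) = 24
r[9] = max(2+24, 6+20, 4+18, …, 13+2, 16+0) = 26
r[10] = max(2+26, 6+24, 4+20, …, 16+2, 30+0) = 30
r[11] = max(2+30, 6+26, 4+24, …, 30+2, 23+0) = 32
Maximum revenue is €32.
Now minimize piece count subject to staying optimal: for each k, pieces[k] = 1 + min over i with p[i]+r[k−i]=r[k] of pieces[k−i].
pieces[8] = 2
pieces[9] = 3
pieces[10] = 1
pieces[11] = 2

2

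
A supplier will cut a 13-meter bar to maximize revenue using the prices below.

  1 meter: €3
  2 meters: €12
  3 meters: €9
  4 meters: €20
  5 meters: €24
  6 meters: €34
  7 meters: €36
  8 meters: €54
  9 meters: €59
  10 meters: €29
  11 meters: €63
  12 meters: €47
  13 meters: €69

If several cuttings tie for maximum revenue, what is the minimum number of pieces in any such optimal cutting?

3

Build r[k] bottom-up: r[k] = max over allowed piece i of (p[i] + r[k−i]).
r[1] = 3
r[2] = 12
r[3] = 15  (first piece 1, then r[2]=12)
r[4] = 24  (first piece 2, then r[2]=12)
r[5] = 27  (first piece 1, then r[4]=24)
r[6] = 36  (first piece 2, then r[4]=24)
r[7] = 39  (first piece 1, then r[6]=36)
r[8] = 54
r[9] = 59
r[10] = 66  (first piece 2, then r[8]=54)
r[11] = 71  (first piece 2, then r[9]=59)
r[12] = 78  (first piece 2, then r[10]=66)
r[13] = 83  (first piece 2, then r[11]=71)
Maximum revenue is €83.
Now minimize piece count subject to staying optimal: for each k, pieces[k] = 1 + min over i with p[i]+r[k−i]=r[k] of pieces[k−i].
pieces[10] = 2
pieces[11] = 2
pieces[12] = 3
pieces[13] = 3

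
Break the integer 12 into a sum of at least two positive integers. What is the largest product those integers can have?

81

Define m[k] = max over 1≤i<k of i · max(k−i, m[k−i]); the inner max lets the remainder stay uncut if that's better.
m[2] = 1*max(1,0) = 1*1 = 1
m[3] = 1*max(2,1) = 1*2 = 2
m[4] = 2*max(2,1) = 2*2 = 4
m[5] = 2*max(3,2) = 2*3 = 6
m[6] = 3*max(3,2) = 3*3 = 9
m[7] = 2*max(5,6) = 2*6 = 12
m[8] = 2*max(6,9) = 2*9 = 18
m[9] = 3*max(6,9) = 3*9 = 27
m[10] = 2*max(8,18) = 2*18 = 36
m[11] = 2*max(9,27) = 2*27 = 54
m[12] = 3*max(9,27) = 3*27 = 81
One optimal split: 3 + 3 + 3 + 3; product 3*3*3*3 = 81.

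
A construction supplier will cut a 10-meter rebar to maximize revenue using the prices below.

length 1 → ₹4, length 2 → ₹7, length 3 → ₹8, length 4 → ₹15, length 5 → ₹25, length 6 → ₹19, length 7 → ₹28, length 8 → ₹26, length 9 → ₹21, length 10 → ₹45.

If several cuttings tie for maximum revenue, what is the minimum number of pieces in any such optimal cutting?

2

Let r[k] be the best obtainable value from length k. For each k, try every first piece i and keep the best of price[i] + r[k−i].
r[1] = 4
r[2] = max(4+4, 7+0) = 8
r[3] = max(4+8, 7+4, 8+0) = 12
r[4] = max(4+12, 7+8, 8+4, 15+0) = 16
r[5] = max(4+16, 7+12, 8+8, 15+4, 25+0) = 25
r[6] = max(4+25, 7+16, 8+12, 15+8, 25+4, 19+0) = 29
r[7] = max(4+29, 7+25, 8+16, …, 19+4, 28+0) = 33
r[8] = max(4+33, 7+29, 8+25, …, 28+4, 26+0) = 37
r[9] = max(4+37, 7+33, 8+29, …, 26+4, 21+0) = 41
r[10] = max(4+41, 7+37, 8+33, …, 21+4, 45+0) = 50
Maximum revenue is ₹50.
Now minimize piece count subject to staying optimal: for each k, pieces[k] = 1 + min over i with p[i]+r[k−i]=r[k] of pieces[k−i].
pieces[7] = 3
pieces[8] = 4
pieces[9] = 5
pieces[10] = 2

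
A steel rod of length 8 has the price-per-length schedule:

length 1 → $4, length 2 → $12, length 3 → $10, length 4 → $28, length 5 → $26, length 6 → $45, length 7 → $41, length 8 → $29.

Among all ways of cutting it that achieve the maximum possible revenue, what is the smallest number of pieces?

Consider every possible first cut. r[k] is the best of p[i]+r[k−i] over all sellable i≤k.
r[1] = 4
r[2] = max(4+4, 12+0) = 12
r[3] = max(4+12, 12+4, 10+0) = 16
r[4] = max(4+16, 12+12, 10+4, 28+0) = 28
r[5] = max(4+28, 12+16, 10+12, 28+4, 26+0) = 32
r[6] = max(4+32, 12+28, 10+16, 28+12, 26+4, 45+0) = 45
r[7] = max(4+45, 12+32, 10+28, …, 45+4, 41+0) = 49
r[8] = max(4+49, 12+45, 10+32, …, 41+4, 29+0) = 57
Maximum revenue is $57.
Now minimize piece count subject to staying optimal: for each k, pieces[k] = 1 + min over i with p[i]+r[k−i]=r[k] of pieces[k−i].
pieces[5] = 2
pieces[6] = 1
pieces[7] = 2
pieces[8] = 2

2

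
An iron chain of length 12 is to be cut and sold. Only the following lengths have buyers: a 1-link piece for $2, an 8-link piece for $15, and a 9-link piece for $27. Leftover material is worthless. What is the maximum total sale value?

33

Consider every possible first cut. r[k] is the best of p[i]+r[k−i] over all sellable i≤k.
r[1] = 2
r[2] = 4  (first piece 1, then r[1]=2)
r[3] = 6  (first piece 1, then r[2]=4)
r[4] = 8  (first piece 1, then r[3]=6)
r[5] = 10  (first piece 1, then r[4]=8)
r[6] = 12  (first piece 1, then r[5]=10)
r[7] = 14  (first piece 1, then r[6]=12)
r[8] = 16  (first piece 1, then r[7]=14)
r[9] = 27
r[10] = 29  (first piece 1, then r[9]=27)
r[11] = 31  (first piece 1, then r[10]=29)
r[12] = 33  (first piece 1, then r[11]=31)
One optimal cutting: 9 + 1 + 1 + 1 → $33.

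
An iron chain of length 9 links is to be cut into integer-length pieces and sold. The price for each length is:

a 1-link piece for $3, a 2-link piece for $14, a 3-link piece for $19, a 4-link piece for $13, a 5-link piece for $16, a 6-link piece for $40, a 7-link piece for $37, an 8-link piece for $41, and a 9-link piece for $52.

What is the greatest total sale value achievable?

61

Build R[k] bottom-up: R[k] = max over allowed piece i of (p[i] + R[k−i]).
R[1] = 3
R[2] = max(3+3, 14+0) = 14
R[3] = max(3+14, 14+3, 19+0) = 19
R[4] = max(3+19, 14+14, 19+3, 13+0) = 28
R[5] = max(3+28, 14+19, 19+14, 13+3, 16+0) = 33
R[6] = max(3+33, 14+28, 19+19, 13+14, 16+3, 40+0) = 42
R[7] = max(3+42, 14+33, 19+28, …, 40+3, 37+0) = 47
R[8] = max(3+47, 14+42, 19+33, …, 37+3, 41+0) = 56
R[9] = max(3+56, 14+47, 19+42, …, 41+3, 52+0) = 61
One optimal cutting: 3 + 2 + 2 + 2 → $19 + $14 + $14 + $14 = $61.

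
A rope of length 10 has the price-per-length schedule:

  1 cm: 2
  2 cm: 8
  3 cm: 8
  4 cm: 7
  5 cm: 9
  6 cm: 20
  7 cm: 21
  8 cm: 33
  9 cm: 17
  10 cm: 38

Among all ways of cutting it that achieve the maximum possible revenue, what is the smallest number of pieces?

2

Let r[k] be the best obtainable value from length k. For each k, try every first piece i and keep the best of price[i] + r[k−i].
r[1] = 2
r[2] = 8
r[3] = 10  (first piece 1, then r[2]=8)
r[4] = 16  (first piece 2, then r[2]=8)
r[5] = 18  (first piece 1, then r[4]=16)
r[6] = 24  (first piece 2, then r[4]=16)
r[7] = 26  (first piece 1, then r[6]=24)
r[8] = 33
r[9] = 35  (first piece 1, then r[8]=33)
r[10] = 41  (first piece 2, then r[8]=33)
Maximum revenue is 41.
Now minimize piece count subject to staying optimal: for each k, pieces[k] = 1 + min over i with p[i]+r[k−i]=r[k] of pieces[k−i].
pieces[7] = 4
pieces[8] = 1
pieces[9] = 2
pieces[10] = 2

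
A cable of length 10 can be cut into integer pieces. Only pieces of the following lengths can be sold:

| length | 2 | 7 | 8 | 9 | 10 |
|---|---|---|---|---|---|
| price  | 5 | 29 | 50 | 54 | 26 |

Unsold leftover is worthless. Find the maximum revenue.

Consider every possible first cut. r[k] is the best of p[i]+r[k−i] over all sellable i≤k.
r[1] = 0
r[2] = 5
r[3] = 5
r[4] = 10  (first piece 2, then r[2]=5)
r[5] = 10
r[6] = 15  (first piece 2, then r[4]=10)
r[7] = max(5+10, 29+0) = 29
r[8] = max(5+15, 29+0, 50+0) = 50
r[9] = max(5+29, 29+5, 50+0, 54+0) = 54
r[10] = max(5+50, 29+5, 50+5, 54+0, 26+0) = 55
One optimal cutting: 8 + 2 → €55.

55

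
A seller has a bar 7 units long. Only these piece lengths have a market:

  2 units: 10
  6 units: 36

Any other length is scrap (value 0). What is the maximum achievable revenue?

Build best[k] bottom-up: best[k] = max over allowed piece i of (p[i] + best[k−i]).
best[1] = 0
best[2] = 10
best[3] = 10
best[4] = 20  (first piece 2, then best[2]=10)
best[5] = 20
best[6] = 36
best[7] = 36
One optimal cutting: pieces 6 with 1 unit of scrap → 36.

36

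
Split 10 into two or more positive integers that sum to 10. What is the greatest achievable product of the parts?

Let g[k] be the best product for length k (with at least one cut). For each first piece i, the rest contributes max(k−i, g[k−i]).
g[2] = 1×max(1,0) = 1×1 = 1
g[3] = max(1×2, 2×1) = 2
g[4] = max(1×3, 2×2, 3×1) = 4
g[5] = max(1×4, 2×3, 3×2, 4×1) = 6
g[6] = max(1×6, 2×4, 3×3, 4×2, 5×1) = 9
g[7] = max(1×9, 2×6, 3×4, 4×3, 5×2, 6×1) = 12
g[8] = max(1×12, 2×9, 3×6, …, 6×2, 7×1) = 18
g[9] = max(1×18, 2×12, 3×9, …, 7×2, 8×1) = 27
g[10] = max(1×27, 2×18, 3×12, …, 8×2, 9×1) = 36
One optimal split: 3 + 3 + 2 + 2; product 3×3×2×2 = 36.

36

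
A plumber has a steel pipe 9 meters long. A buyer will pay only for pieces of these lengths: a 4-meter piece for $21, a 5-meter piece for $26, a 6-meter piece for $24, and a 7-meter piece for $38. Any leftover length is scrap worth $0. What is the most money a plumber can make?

47

Let f[k] be the best obtainable value from length k. For each k, try every first piece i and keep the best of price[i] + f[k−i].
f[1] = 0
f[2] = 0
f[3] = 0
f[4] = 21
f[5] = max(21+0, 26+0) = 26
f[6] = max(21+0, 26+0, 24+0) = 26
f[7] = max(21+0, 26+0, 24+0, 38+0) = 38
f[8] = max(21+21, 26+0, 24+0, 38+0) = 42
f[9] = max(21+26, 26+21, 24+0, 38+0) = 47
One optimal cutting: 5 + 4 → $47.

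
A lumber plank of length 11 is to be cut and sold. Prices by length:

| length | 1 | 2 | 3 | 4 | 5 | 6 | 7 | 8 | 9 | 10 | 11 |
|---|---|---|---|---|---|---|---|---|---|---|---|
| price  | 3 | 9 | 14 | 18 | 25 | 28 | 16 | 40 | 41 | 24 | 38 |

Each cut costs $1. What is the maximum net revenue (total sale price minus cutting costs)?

Let v[k] be the best obtainable value from length k. For each k, try every first piece i and keep the best of price[i] + v[k−i] minus the 1 cut fee when i<k.
v[1] = 3
v[2] = max(3+3-1, 9+0) = 9
v[3] = max(3+9-1, 9+3-1, 14+0) = 14
v[4] = max(3+14-1, 9+9-1, 14+3-1, 18+0) = 18
v[5] = max(3+18-1, 9+14-1, 14+9-1, 18+3-1, 25+0) = 25
v[6] = max(3+25-1, 9+18-1, 14+14-1, 18+9-1, 25+3-1, 28+0) = 28
v[7] = max(3+28-1, 9+25-1, 14+18-1, …, 28+3-1, 16+0) = 33
v[8] = max(3+33-1, 9+28-1, 14+25-1, …, 16+3-1, 40+0) = 40
v[9] = max(3+40-1, 9+33-1, 14+28-1, …, 40+3-1, 41+0) = 42
v[10] = max(3+42-1, 9+40-1, 14+33-1, …, 41+3-1, 24+0) = 49
v[11] = max(3+49-1, 9+42-1, 14+40-1, …, 24+3-1, 38+0) = 53
One optimal plan: pieces 8 + 3 (1 cut) → $54 − $1 = $53.

53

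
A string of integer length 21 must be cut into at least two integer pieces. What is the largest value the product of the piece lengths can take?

2187

Define P[k] = max over 1≤i<k of i · max(k−i, P[k−i]); the inner max lets the remainder stay uncut if that's better.
Small cases: P[2]=1, P[3]=2, P[4]=4, P[5]=6, P[6]=9, P[7]=12, P[8]=18, P[9]=27, P[10]=36, P[11]=54, P[12]=81, P[13]=108, P[14]=162, P[15]=243.
P[16] = max(1*243, 2*162, 3*108, …, 14*2, 15*1) = 324
P[17] = max(1*324, 2*243, 3*162, …, 15*2, 16*1) = 486
P[18] = max(1*486, 2*324, 3*243, …, 16*2, 17*1) = 729
P[19] = max(1*729, 2*486, 3*324, …, 17*2, 18*1) = 972
P[20] = max(1*972, 2*729, 3*486, …, 18*2, 19*1) = 1458
P[21] = max(1*1458, 2*972, 3*729, …, 19*2, 20*1) = 2187
One optimal split: 3 + 3 + 3 + 3 + 3 + 3 + 3; product 3*3*3*3*3*3*3 = 2187.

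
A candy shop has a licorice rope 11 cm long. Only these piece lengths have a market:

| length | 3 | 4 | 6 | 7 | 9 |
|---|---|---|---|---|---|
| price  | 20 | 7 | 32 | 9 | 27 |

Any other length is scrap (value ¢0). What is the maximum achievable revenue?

Let f[k] be the best obtainable value from length k. For each k, try every first piece i and keep the best of price[i] + f[k−i].
f[1] = 0
f[2] = 0
f[3] = 20
f[4] = max(20+0, 7+0) = 20
f[5] = max(20+0, 7+0) = 20
f[6] = max(20+20, 7+0, 32+0) = 40
f[7] = max(20+20, 7+20, 32+0, 9+0) = 40
f[8] = max(20+20, 7+20, 32+0, 9+0) = 40
f[9] = max(20+40, 7+20, 32+20, 9+0, 27+0) = 60
f[10] = max(20+40, 7+40, 32+20, 9+20, 27+0) = 60
f[11] = max(20+40, 7+40, 32+20, 9+20, 27+0) = 60
One optimal cutting: pieces 3 + 3 + 3 with 2 cm of scrap → ¢60.

60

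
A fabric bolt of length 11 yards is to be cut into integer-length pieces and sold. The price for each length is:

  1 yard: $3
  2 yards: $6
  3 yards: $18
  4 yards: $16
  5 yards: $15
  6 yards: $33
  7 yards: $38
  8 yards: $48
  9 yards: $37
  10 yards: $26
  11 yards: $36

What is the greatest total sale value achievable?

66

Consider every possible first cut. r[k] is the best of p[i]+r[k−i] over all sellable i≤k.
r[1] = 3
r[2] = 6  (first piece 1, then r[1]=3)
r[3] = 18
r[4] = 21  (first piece 1, then r[3]=18)
r[5] = 24  (first piece 1, then r[4]=21)
r[6] = 36  (first piece 3, then r[3]=18)
r[7] = 39  (first piece 1, then r[6]=36)
r[8] = 48
r[9] = 54  (first piece 3, then r[6]=36)
r[10] = 57  (first piece 1, then r[9]=54)
r[11] = 66  (first piece 3, then r[8]=48)
One optimal cutting: 8 + 3 → $48 + $18 = $66.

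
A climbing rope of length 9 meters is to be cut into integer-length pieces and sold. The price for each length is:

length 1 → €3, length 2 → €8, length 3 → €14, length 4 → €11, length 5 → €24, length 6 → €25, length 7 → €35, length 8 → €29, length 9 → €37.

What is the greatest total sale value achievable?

43

Build r[k] bottom-up: r[k] = max over allowed piece i of (p[i] + r[k−i]).
r[1] = 3
r[2] = max(3+3, 8+0) = 8
r[3] = max(3+8, 8+3, 14+0) = 14
r[4] = max(3+14, 8+8, 14+3, 11+0) = 17
r[5] = max(3+17, 8+14, 14+8, 11+3, 24+0) = 24
r[6] = max(3+24, 8+17, 14+14, 11+8, 24+3, 25+0) = 28
r[7] = max(3+28, 8+24, 14+17, …, 25+3, 35+0) = 35
r[8] = max(3+35, 8+28, 14+24, …, 35+3, 29+0) = 38
r[9] = max(3+38, 8+35, 14+28, …, 29+3, 37+0) = 43
One optimal cutting: 7 + 2 → €35 + €8 = €43.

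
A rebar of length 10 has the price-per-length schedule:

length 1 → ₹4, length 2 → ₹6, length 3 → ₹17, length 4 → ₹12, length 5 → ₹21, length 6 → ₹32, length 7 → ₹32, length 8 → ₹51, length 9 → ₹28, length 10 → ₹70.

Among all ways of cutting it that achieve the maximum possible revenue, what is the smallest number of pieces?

1

Build r[k] bottom-up: r[k] = max over allowed piece i of (p[i] + r[k−i]).
r[1] = 4
r[2] = max(4+4, 6+0) = 8
r[3] = max(4+8, 6+4, 17+0) = 17
r[4] = max(4+17, 6+8, 17+4, 12+0) = 21
r[5] = max(4+21, 6+17, 17+8, 12+4, 21+0) = 25
r[6] = max(4+25, 6+21, 17+17, 12+8, 21+4, 32+0) = 34
r[7] = max(4+34, 6+25, 17+21, …, 32+4, 32+0) = 38
r[8] = max(4+38, 6+34, 17+25, …, 32+4, 51+0) = 51
r[9] = max(4+51, 6+38, 17+34, …, 51+4, 28+0) = 55
r[10] = max(4+55, 6+51, 17+38, …, 28+4, 70+0) = 70
Maximum revenue is ₹70.
Now minimize piece count subject to staying optimal: for each k, pieces[k] = 1 + min over i with p[i]+r[k−i]=r[k] of pieces[k−i].
pieces[7] = 3
pieces[8] = 1
pieces[9] = 2
pieces[10] = 1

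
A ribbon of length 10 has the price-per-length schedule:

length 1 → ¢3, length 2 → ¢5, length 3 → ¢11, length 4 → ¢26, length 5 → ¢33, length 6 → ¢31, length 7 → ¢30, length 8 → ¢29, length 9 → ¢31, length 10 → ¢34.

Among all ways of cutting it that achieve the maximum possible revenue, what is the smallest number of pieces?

2

Consider every possible first cut. r[k] is the best of p[i]+r[k−i] over all sellable i≤k.
r[1] = 3
r[2] = 6  (first piece 1, then r[1]=3)
r[3] = 11
r[4] = 26
r[5] = 33
r[6] = 36  (first piece 1, then r[5]=33)
r[7] = 39  (first piece 1, then r[6]=36)
r[8] = 52  (first piece 4, then r[4]=26)
r[9] = 59  (first piece 4, then r[5]=33)
r[10] = 66  (first piece 5, then r[5]=33)
Maximum revenue is ¢66.
Now minimize piece count subject to staying optimal: for each k, pieces[k] = 1 + min over i with p[i]+r[k−i]=r[k] of pieces[k−i].
pieces[7] = 3
pieces[8] = 2
pieces[9] = 2
pieces[10] = 2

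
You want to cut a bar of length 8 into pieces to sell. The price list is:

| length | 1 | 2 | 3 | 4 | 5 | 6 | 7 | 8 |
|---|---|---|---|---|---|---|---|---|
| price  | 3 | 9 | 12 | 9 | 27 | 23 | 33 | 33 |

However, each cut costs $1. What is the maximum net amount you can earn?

Consider every possible first cut. net[k] is the best of p[i]+net[k−i] over all sellable i≤k, charging 1 whenever i<k.
net[1] = 3
net[2] = max(3+3-1, 9+0) = 9
net[3] = max(3+9-1, 9+3-1, 12+0) = 12
net[4] = max(3+12-1, 9+9-1, 12+3-1, 9+0) = 17
net[5] = max(3+17-1, 9+12-1, 12+9-1, 9+3-1, 27+0) = 27
net[6] = max(3+27-1, 9+17-1, 12+12-1, 9+9-1, 27+3-1, 23+0) = 29
net[7] = max(3+29-1, 9+27-1, 12+17-1, …, 23+3-1, 33+0) = 35
net[8] = max(3+35-1, 9+29-1, 12+27-1, …, 33+3-1, 33+0) = 38
One optimal plan: pieces 5 + 3 (1 cut) → $39 − $1 = $38.

38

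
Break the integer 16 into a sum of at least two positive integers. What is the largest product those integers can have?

Let P[k] be the best product for length k (with at least one cut). For each first piece i, the rest contributes max(k−i, P[k−i]).
Small cases: P[2]=1, P[3]=2, P[4]=4, P[5]=6, P[6]=9, P[7]=12, P[8]=18, P[9]=27, P[10]=36.
P[11] = 2·max(9,27) = 2·27 = 54
P[12] = 3·max(9,27) = 3·27 = 81
P[13] = 2·max(11,54) = 2·54 = 108
P[14] = 2·max(12,81) = 2·81 = 162
P[15] = 3·max(12,81) = 3·81 = 243
P[16] = 2·max(14,162) = 2·162 = 324
One optimal split: 3 + 3 + 3 + 3 + 2 + 2; product 3·3·3·3·2·2 = 324.

324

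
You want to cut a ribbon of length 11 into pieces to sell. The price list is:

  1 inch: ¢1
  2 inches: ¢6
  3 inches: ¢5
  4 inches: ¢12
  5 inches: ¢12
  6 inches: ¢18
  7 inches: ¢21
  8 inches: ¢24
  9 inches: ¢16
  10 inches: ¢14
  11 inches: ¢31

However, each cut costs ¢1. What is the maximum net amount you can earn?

Build net[k] bottom-up: net[k] = max over allowed piece i of (p[i] + net[k−i]) − 1 per cut.
net[1] = 1
net[2] = 6
net[3] = 6  (first piece 1, then net[2]=6)
net[4] = 12
net[5] = 12  (first piece 1, then net[4]=12)
net[6] = 18
net[7] = 21
net[8] = 24
net[9] = 26  (first piece 2, then net[7]=21)
net[10] = 29  (first piece 2, then net[8]=24)
net[11] = 32  (first piece 4, then net[7]=21)
One optimal plan: pieces 7 + 4 (1 cut) → ¢33 − ¢1 = ¢32.

32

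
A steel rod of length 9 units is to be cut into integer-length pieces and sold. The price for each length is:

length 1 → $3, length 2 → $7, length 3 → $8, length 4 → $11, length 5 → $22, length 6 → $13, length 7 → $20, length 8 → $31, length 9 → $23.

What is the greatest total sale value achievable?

36

Let r[k] be the best obtainable value from length k. For each k, try every first piece i and keep the best of price[i] + r[k−i].
r[1] = 3
r[2] = 7
r[3] = 10  (first piece 1, then r[2]=7)
r[4] = 14  (first piece 2, then r[2]=7)
r[5] = 22
r[6] = 25  (first piece 1, then r[5]=22)
r[7] = 29  (first piece 2, then r[5]=22)
r[8] = 32  (first piece 1, then r[7]=29)
r[9] = 36  (first piece 2, then r[7]=29)
One optimal cutting: 5 + 2 + 2 → $22 + $7 + $7 = $36.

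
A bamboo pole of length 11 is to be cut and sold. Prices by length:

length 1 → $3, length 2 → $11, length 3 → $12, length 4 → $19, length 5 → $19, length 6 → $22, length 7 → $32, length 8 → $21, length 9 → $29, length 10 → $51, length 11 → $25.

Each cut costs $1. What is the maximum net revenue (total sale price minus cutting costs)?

Consider every possible first cut. r[k] is the best of p[i]+r[k−i] over all sellable i≤k, charging 1 whenever i<k.
r[1] = 3
r[2] = max(3+3-1, 11+0) = 11
r[3] = max(3+11-1, 11+3-1, 12+0) = 13
r[4] = max(3+13-1, 11+11-1, 12+3-1, 19+0) = 21
r[5] = max(3+21-1, 11+13-1, 12+11-1, 19+3-1, 19+0) = 23
r[6] = max(3+23-1, 11+21-1, 12+13-1, 19+11-1, 19+3-1, 22+0) = 31
r[7] = max(3+31-1, 11+23-1, 12+21-1, …, 22+3-1, 32+0) = 33
r[8] = max(3+33-1, 11+31-1, 12+23-1, …, 32+3-1, 21+0) = 41
r[9] = max(3+41-1, 11+33-1, 12+31-1, …, 21+3-1, 29+0) = 43
r[10] = max(3+43-1, 11+41-1, 12+33-1, …, 29+3-1, 51+0) = 51
r[11] = max(3+51-1, 11+43-1, 12+41-1, …, 51+3-1, 25+0) = 53
One optimal plan: pieces 2 + 2 + 2 + 2 + 2 + 1 (5 cuts) → $58 − $5 = $53.

53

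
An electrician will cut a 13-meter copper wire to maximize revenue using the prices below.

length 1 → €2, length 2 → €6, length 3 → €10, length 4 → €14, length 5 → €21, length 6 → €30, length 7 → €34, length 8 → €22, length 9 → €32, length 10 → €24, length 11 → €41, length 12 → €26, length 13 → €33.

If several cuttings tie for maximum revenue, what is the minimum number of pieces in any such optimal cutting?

Let r[k] be the best obtainable value from length k. For each k, try every first piece i and keep the best of price[i] + r[k−i].
r[1] = 2
r[2] = 6
r[3] = 10
r[4] = 14
r[5] = 21
r[6] = 30
r[7] = 34
r[8] = 36  (first piece 1, then r[7]=34)
r[9] = 40  (first piece 2, then r[7]=34)
r[10] = 44  (first piece 3, then r[7]=34)
r[11] = 51  (first piece 5, then r[6]=30)
r[12] = 60  (first piece 6, then r[6]=30)
r[13] = 64  (first piece 6, then r[7]=34)
Maximum revenue is €64.
Now minimize piece count subject to staying optimal: for each k, pieces[k] = 1 + min over i with p[i]+r[k−i]=r[k] of pieces[k−i].
pieces[10] = 2
pieces[11] = 2
pieces[12] = 2
pieces[13] = 2

2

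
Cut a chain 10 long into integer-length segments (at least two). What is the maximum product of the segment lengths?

36

Fill g[k] for k=2..10: at each k try every first piece i and multiply by the better of (k−i) uncut or g[k−i].
g[2] = 1·max(1,0) = 1·1 = 1
g[3] = 1·max(2,1) = 1·2 = 2
g[4] = 2·max(2,1) = 2·2 = 4
g[5] = 2·max(3,2) = 2·3 = 6
g[6] = 3·max(3,2) = 3·3 = 9
g[7] = 2·max(5,6) = 2·6 = 12
g[8] = 2·max(6,9) = 2·9 = 18
g[9] = 3·max(6,9) = 3·9 = 27
g[10] = 2·max(8,18) = 2·18 = 36
One optimal split: 3 + 3 + 2 + 2; product 3·3·2·2 = 36.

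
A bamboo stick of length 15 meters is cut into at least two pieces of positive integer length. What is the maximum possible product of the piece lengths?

243

Fill f[k] for k=2..15: at each k try every first piece i and multiply by the better of (k−i) uncut or f[k−i].
Small cases: f[2]=1, f[3]=2, f[4]=4, f[5]=6, f[6]=9, f[7]=12, f[8]=18.
f[9] = max(1*18, 2*12, 3*9, …, 7*2, 8*1) = 27
f[10] = max(1*27, 2*18, 3*12, …, 8*2, 9*1) = 36
f[11] = max(1*36, 2*27, 3*18, …, 9*2, 10*1) = 54
f[12] = max(1*54, 2*36, 3*27, …, 10*2, 11*1) = 81
f[13] = max(1*81, 2*54, 3*36, …, 11*2, 12*1) = 108
f[14] = max(1*108, 2*81, 3*54, …, 12*2, 13*1) = 162
f[15] = max(1*162, 2*108, 3*81, …, 13*2, 14*1) = 243
One optimal split: 3 + 3 + 3 + 3 + 3; product 3*3*3*3*3 = 243.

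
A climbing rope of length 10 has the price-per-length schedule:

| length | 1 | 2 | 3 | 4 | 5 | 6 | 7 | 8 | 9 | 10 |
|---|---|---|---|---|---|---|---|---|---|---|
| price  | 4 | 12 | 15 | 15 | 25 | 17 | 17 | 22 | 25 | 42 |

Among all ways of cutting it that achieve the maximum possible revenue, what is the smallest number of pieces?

Consider every possible first cut. r[k] is the best of p[i]+r[k−i] over all sellable i≤k.
r[1] = 4
r[2] = 12
r[3] = 16  (first piece 1, then r[2]=12)
r[4] = 24  (first piece 2, then r[2]=12)
r[5] = 28  (first piece 1, then r[4]=24)
r[6] = 36  (first piece 2, then r[4]=24)
r[7] = 40  (first piece 1, then r[6]=36)
r[8] = 48  (first piece 2, then r[6]=36)
r[9] = 52  (first piece 1, then r[8]=48)
r[10] = 60  (first piece 2, then r[8]=48)
Maximum revenue is €60.
Now minimize piece count subject to staying optimal: for each k, pieces[k] = 1 + min over i with p[i]+r[k−i]=r[k] of pieces[k−i].
pieces[7] = 4
pieces[8] = 4
pieces[9] = 5
pieces[10] = 5

5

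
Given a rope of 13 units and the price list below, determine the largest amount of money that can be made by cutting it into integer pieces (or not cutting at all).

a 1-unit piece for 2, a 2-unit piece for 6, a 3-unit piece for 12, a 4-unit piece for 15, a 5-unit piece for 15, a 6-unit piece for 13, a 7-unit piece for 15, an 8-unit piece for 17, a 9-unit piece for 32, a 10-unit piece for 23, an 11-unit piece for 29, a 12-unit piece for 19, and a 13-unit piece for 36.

Let best[k] be the best obtainable value from length k. For each k, try every first piece i and keep the best of price[i] + best[k−i].
best[1] = 2
best[2] = max(2+2, 6+0) = 6
best[3] = max(2+6, 6+2, 12+0) = 12
best[4] = max(2+12, 6+6, 12+2, 15+0) = 15
best[5] = max(2+15, 6+12, 12+6, 15+2, 15+0) = 18
best[6] = max(2+18, 6+15, 12+12, 15+6, 15+2, 13+0) = 24
best[7] = max(2+24, 6+18, 12+15, …, 13+2, 15+0) = 27
best[8] = max(2+27, 6+24, 12+18, …, 15+2, 17+0) = 30
best[9] = max(2+30, 6+27, 12+24, …, 17+2, 32+0) = 36
best[10] = max(2+36, 6+30, 12+27, …, 32+2, 23+0) = 39
best[11] = max(2+39, 6+36, 12+30, …, 23+2, 29+0) = 42
best[12] = max(2+42, 6+39, 12+36, …, 29+2, 19+0) = 48
best[13] = max(2+48, 6+42, 12+39, …, 19+2, 36+0) = 51
One optimal cutting: 4 + 3 + 3 + 3 → 15 + 12 + 12 + 12 = 51.

51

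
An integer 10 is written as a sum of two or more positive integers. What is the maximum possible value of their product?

Fill f[k] for k=2..10: at each k try every first piece i and multiply by the better of (k−i) uncut or f[k−i].
Small cases: f[2]=1, f[3]=2, f[4]=4.
f[5] = 2·max(3,2) = 2·3 = 6
f[6] = 3·max(3,2) = 3·3 = 9
f[7] = 2·max(5,6) = 2·6 = 12
f[8] = 2·max(6,9) = 2·9 = 18
f[9] = 3·max(6,9) = 3·9 = 27
f[10] = 2·max(8,18) = 2·18 = 36
One optimal split: 3 + 3 + 2 + 2; product 3·3·2·2 = 36.

36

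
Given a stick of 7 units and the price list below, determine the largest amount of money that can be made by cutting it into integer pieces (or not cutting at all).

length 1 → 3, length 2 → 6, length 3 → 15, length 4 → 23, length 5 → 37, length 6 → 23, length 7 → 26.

Build R[k] bottom-up: R[k] = max over allowed piece i of (p[i] + R[k−i]).
R[1] = 3
R[2] = max(3+3, 6+0) = 6
R[3] = max(3+6, 6+3, 15+0) = 15
R[4] = max(3+15, 6+6, 15+3, 23+0) = 23
R[5] = max(3+23, 6+15, 15+6, 23+3, 37+0) = 37
R[6] = max(3+37, 6+23, 15+15, 23+6, 37+3, 23+0) = 40
R[7] = max(3+40, 6+37, 15+23, …, 23+3, 26+0) = 43
One optimal cutting: 5 + 1 + 1 → 37 + 3 + 3 = 43.

43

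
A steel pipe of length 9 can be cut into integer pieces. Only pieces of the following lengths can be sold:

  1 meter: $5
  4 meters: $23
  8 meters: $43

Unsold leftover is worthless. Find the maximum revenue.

Let best[k] be the best obtainable value from length k. For each k, try every first piece i and keep the best of price[i] + best[k−i].
best[1] = 5
best[2] = 10  (first piece 1, then best[1]=5)
best[3] = 15  (first piece 1, then best[2]=10)
best[4] = 23
best[5] = 28  (first piece 1, then best[4]=23)
best[6] = 33  (first piece 1, then best[5]=28)
best[7] = 38  (first piece 1, then best[6]=33)
best[8] = 46  (first piece 4, then best[4]=23)
best[9] = 51  (first piece 1, then best[8]=46)
One optimal cutting: 4 + 4 + 1 → $51.

51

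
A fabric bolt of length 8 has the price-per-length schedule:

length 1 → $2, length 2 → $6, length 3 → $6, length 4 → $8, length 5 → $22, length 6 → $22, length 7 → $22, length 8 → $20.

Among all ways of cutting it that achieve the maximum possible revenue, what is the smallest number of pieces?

3

Build r[k] bottom-up: r[k] = max over allowed piece i of (p[i] + r[k−i]).
r[1] = 2
r[2] = 6
r[3] = 8  (first piece 1, then r[2]=6)
r[4] = 12  (first piece 2, then r[2]=6)
r[5] = 22
r[6] = 24  (first piece 1, then r[5]=22)
r[7] = 28  (first piece 2, then r[5]=22)
r[8] = 30  (first piece 1, then r[7]=28)
Maximum revenue is $30.
Now minimize piece count subject to staying optimal: for each k, pieces[k] = 1 + min over i with p[i]+r[k−i]=r[k] of pieces[k−i].
pieces[5] = 1
pieces[6] = 2
pieces[7] = 2
pieces[8] = 3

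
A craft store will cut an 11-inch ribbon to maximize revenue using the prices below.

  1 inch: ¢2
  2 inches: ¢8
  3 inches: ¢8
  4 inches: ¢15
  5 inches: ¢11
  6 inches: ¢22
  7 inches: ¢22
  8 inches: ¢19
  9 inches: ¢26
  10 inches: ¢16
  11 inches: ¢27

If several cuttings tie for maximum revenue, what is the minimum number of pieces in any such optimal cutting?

Consider every possible first cut. r[k] is the best of p[i]+r[k−i] over all sellable i≤k.
r[1] = 2
r[2] = 8
r[3] = 10  (first piece 1, then r[2]=8)
r[4] = 16  (first piece 2, then r[2]=8)
r[5] = 18  (first piece 1, then r[4]=16)
r[6] = 24  (first piece 2, then r[4]=16)
r[7] = 26  (first piece 1, then r[6]=24)
r[8] = 32  (first piece 2, then r[6]=24)
r[9] = 34  (first piece 1, then r[8]=32)
r[10] = 40  (first piece 2, then r[8]=32)
r[11] = 42  (first piece 1, then r[10]=40)
Maximum revenue is ¢42.
Now minimize piece count subject to staying optimal: for each k, pieces[k] = 1 + min over i with p[i]+r[k−i]=r[k] of pieces[k−i].
pieces[8] = 4
pieces[9] = 5
pieces[10] = 5
pieces[11] = 6

6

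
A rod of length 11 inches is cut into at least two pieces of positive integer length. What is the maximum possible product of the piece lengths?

Fill P[k] for k=2..11: at each k try every first piece i and multiply by the better of (k−i) uncut or P[k−i].
P[2] = 1×max(1,0) = 1×1 = 1
P[3] = 1×max(2,1) = 1×2 = 2
P[4] = 2×max(2,1) = 2×2 = 4
P[5] = 2×max(3,2) = 2×3 = 6
P[6] = 3×max(3,2) = 3×3 = 9
P[7] = 2×max(5,6) = 2×6 = 12
P[8] = 2×max(6,9) = 2×9 = 18
P[9] = 3×max(6,9) = 3×9 = 27
P[10] = 2×max(8,18) = 2×18 = 36
P[11] = 2×max(9,27) = 2×27 = 54
One optimal split: 3 + 3 + 3 + 2; product 3×3×3×2 = 54.

54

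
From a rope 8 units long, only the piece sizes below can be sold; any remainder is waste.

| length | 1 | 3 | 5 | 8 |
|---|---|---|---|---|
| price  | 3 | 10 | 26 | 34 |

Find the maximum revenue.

36

Consider every possible first cut. best[k] is the best of p[i]+best[k−i] over all sellable i≤k.
best[1] = 3
best[2] = 6  (first piece 1, then best[1]=3)
best[3] = 10
best[4] = 13  (first piece 1, then best[3]=10)
best[5] = 26
best[6] = 29  (first piece 1, then best[5]=26)
best[7] = 32  (first piece 1, then best[6]=29)
best[8] = 36  (first piece 3, then best[5]=26)
One optimal cutting: 5 + 3 → 36.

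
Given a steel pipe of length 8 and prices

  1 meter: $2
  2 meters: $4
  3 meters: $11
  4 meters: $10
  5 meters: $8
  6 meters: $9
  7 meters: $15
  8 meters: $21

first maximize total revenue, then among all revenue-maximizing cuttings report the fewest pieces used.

Build r[k] bottom-up: r[k] = max over allowed piece i of (p[i] + r[k−i]).
r[1] = 2
r[2] = max(2+2, 4+0) = 4
r[3] = max(2+4, 4+2, 11+0) = 11
r[4] = max(2+11, 4+4, 11+2, 10+0) = 13
r[5] = max(2+13, 4+11, 11+4, 10+2, 8+0) = 15
r[6] = max(2+15, 4+13, 11+11, 10+4, 8+2, 9+0) = 22
r[7] = max(2+22, 4+15, 11+13, …, 9+2, 15+0) = 24
r[8] = max(2+24, 4+22, 11+15, …, 15+2, 21+0) = 26
Maximum revenue is $26.
Now minimize piece count subject to staying optimal: for each k, pieces[k] = 1 + min over i with p[i]+r[k−i]=r[k] of pieces[k−i].
pieces[5] = 2
pieces[6] = 2
pieces[7] = 3
pieces[8] = 3

3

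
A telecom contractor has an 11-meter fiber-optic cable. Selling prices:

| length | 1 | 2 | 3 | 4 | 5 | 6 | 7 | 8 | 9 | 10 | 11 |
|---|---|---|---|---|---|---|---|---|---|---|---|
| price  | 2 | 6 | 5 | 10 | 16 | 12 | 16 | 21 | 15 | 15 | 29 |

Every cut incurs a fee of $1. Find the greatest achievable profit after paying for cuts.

32

Let net[k] be the best obtainable value from length k. For each k, try every first piece i and keep the best of price[i] + net[k−i] minus the 1 cut fee when i<k.
net[1] = 2
net[2] = max(2+2-1, 6+0) = 6
net[3] = max(2+6-1, 6+2-1, 5+0) = 7
net[4] = max(2+7-1, 6+6-1, 5+2-1, 10+0) = 11
net[5] = max(2+11-1, 6+7-1, 5+6-1, 10+2-1, 16+0) = 16
net[6] = max(2+16-1, 6+11-1, 5+7-1, 10+6-1, 16+2-1, 12+0) = 17
net[7] = max(2+17-1, 6+16-1, 5+11-1, …, 12+2-1, 16+0) = 21
net[8] = max(2+21-1, 6+17-1, 5+16-1, …, 16+2-1, 21+0) = 22
net[9] = max(2+22-1, 6+21-1, 5+17-1, …, 21+2-1, 15+0) = 26
net[10] = max(2+26-1, 6+22-1, 5+21-1, …, 15+2-1, 15+0) = 31
net[11] = max(2+31-1, 6+26-1, 5+22-1, …, 15+2-1, 29+0) = 32
One optimal plan: pieces 5 + 5 + 1 (2 cuts) → $34 − $2 = $32.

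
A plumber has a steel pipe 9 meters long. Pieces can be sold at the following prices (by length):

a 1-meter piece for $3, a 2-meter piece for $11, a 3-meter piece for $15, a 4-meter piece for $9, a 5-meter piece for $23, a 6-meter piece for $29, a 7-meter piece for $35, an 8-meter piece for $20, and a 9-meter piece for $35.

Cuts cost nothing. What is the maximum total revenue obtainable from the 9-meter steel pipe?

Build v[k] bottom-up: v[k] = max over allowed piece i of (p[i] + v[k−i]).
v[1] = 3
v[2] = 11
v[3] = 15
v[4] = 22  (first piece 2, then v[2]=11)
v[5] = 26  (first piece 2, then v[3]=15)
v[6] = 33  (first piece 2, then v[4]=22)
v[7] = 37  (first piece 2, then v[5]=26)
v[8] = 44  (first piece 2, then v[6]=33)
v[9] = 48  (first piece 2, then v[7]=37)
One optimal cutting: 3 + 2 + 2 + 2 → $15 + $11 + $11 + $11 = $48.

48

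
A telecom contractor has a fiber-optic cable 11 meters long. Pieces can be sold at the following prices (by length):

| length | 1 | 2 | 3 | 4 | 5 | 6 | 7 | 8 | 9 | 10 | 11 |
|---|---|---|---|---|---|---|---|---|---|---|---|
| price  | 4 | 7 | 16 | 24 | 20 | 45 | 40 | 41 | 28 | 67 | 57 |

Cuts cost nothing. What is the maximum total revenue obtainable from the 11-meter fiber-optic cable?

73

Consider every possible first cut. best[k] is the best of p[i]+best[k−i] over all sellable i≤k.
best[1] = 4
best[2] = 8  (first piece 1, then best[1]=4)
best[3] = 16
best[4] = 24
best[5] = 28  (first piece 1, then best[4]=24)
best[6] = 45
best[7] = 49  (first piece 1, then best[6]=45)
best[8] = 53  (first piece 1, then best[7]=49)
best[9] = 61  (first piece 3, then best[6]=45)
best[10] = 69  (first piece 4, then best[6]=45)
best[11] = 73  (first piece 1, then best[10]=69)
One optimal cutting: 6 + 4 + 1 → $45 + $24 + $4 = $73.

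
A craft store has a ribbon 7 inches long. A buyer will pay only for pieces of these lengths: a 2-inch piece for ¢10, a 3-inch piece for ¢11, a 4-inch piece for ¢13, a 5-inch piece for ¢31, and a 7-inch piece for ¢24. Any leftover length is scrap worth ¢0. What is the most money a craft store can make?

Build f[k] bottom-up: f[k] = max over allowed piece i of (p[i] + f[k−i]).
f[1] = 0
f[2] = 10
f[3] = 11
f[4] = 20  (first piece 2, then f[2]=10)
f[5] = 31
f[6] = 31
f[7] = 41  (first piece 2, then f[5]=31)
One optimal cutting: 5 + 2 → ¢41.

41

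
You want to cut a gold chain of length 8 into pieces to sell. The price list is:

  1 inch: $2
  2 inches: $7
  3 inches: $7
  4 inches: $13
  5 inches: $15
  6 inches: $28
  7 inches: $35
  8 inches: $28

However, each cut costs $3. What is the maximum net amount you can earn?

Let r[k] be the best obtainable value from length k. For each k, try every first piece i and keep the best of price[i] + r[k−i] minus the 3 cut fee when i<k.
r[1] = 2
r[2] = 7
r[3] = 7
r[4] = 13
r[5] = 15
r[6] = 28
r[7] = 35
r[8] = 34  (first piece 1, then r[7]=35)
One optimal plan: pieces 7 + 1 (1 cut) → $37 − $3 = $34.

34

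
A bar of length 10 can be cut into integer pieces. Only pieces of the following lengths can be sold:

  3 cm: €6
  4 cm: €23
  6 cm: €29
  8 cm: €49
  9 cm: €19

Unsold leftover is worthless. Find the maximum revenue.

52

Build r[k] bottom-up: r[k] = max over allowed piece i of (p[i] + r[k−i]).
r[1] = 0
r[2] = 0
r[3] = 6
r[4] = 23
r[5] = 23
r[6] = 29
r[7] = 29
r[8] = 49
r[9] = 49
r[10] = 52  (first piece 4, then r[6]=29)
One optimal cutting: 6 + 4 → €52.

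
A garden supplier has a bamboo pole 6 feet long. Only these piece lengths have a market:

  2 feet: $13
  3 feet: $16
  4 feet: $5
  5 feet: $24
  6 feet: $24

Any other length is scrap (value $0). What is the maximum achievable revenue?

39

Let best[k] be the best obtainable value from length k. For each k, try every first piece i and keep the best of price[i] + best[k−i].
best[1] = 0
best[2] = 13
best[3] = max(13+0, 16+0) = 16
best[4] = max(13+13, 16+0, 5+0) = 26
best[5] = max(13+16, 16+13, 5+0, 24+0) = 29
best[6] = max(13+26, 16+16, 5+13, 24+0, 24+0) = 39
One optimal cutting: 2 + 2 + 2 → $39.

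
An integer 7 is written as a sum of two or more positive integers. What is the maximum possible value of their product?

12

Fill g[k] for k=2..7: at each k try every first piece i and multiply by the better of (k−i) uncut or g[k−i].
g[2] = 1·max(1,0) = 1·1 = 1
g[3] = max(1·2, 2·1) = 2
g[4] = max(1·3, 2·2, 3·1) = 4
g[5] = max(1·4, 2·3, 3·2, 4·1) = 6
g[6] = max(1·6, 2·4, 3·3, 4·2, 5·1) = 9
g[7] = max(1·9, 2·6, 3·4, 4·3, 5·2, 6·1) = 12
One optimal split: 3 + 2 + 2; product 3·2·2 = 12.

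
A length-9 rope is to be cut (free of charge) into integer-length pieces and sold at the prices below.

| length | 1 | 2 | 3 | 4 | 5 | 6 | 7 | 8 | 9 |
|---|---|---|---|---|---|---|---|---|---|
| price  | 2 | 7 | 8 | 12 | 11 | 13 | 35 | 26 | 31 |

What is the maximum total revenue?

42

Build R[k] bottom-up: R[k] = max over allowed piece i of (p[i] + R[k−i]).
R[1] = 2
R[2] = 7
R[3] = 9  (first piece 1, then R[2]=7)
R[4] = 14  (first piece 2, then R[2]=7)
R[5] = 16  (first piece 1, then R[4]=14)
R[6] = 21  (first piece 2, then R[4]=14)
R[7] = 35
R[8] = 37  (first piece 1, then R[7]=35)
R[9] = 42  (first piece 2, then R[7]=35)
One optimal cutting: 7 + 2 → 35 + 7 = 42.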